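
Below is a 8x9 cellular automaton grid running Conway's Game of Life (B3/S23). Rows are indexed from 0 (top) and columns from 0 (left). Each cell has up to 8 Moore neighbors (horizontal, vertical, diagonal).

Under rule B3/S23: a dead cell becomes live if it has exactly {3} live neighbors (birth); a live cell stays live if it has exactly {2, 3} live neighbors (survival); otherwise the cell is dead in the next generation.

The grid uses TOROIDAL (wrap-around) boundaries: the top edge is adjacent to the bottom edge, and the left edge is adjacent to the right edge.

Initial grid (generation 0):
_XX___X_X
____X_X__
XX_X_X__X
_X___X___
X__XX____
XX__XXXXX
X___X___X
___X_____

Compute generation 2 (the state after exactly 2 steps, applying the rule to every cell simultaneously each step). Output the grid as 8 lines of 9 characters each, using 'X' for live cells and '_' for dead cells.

Answer: XX___X___
X_______X
_X____X_X
___X_X_XX
XX_XX__XX
_X__XXXX_
_X_XXXX_X
XX___X_XX

Derivation:
Simulating step by step:
Generation 0 (given above): 27 live cells
Generation 1: 32 live cells
__XX_X_X_
___XX_X_X
XXX__XX__
_X_X_X__X
__XX___X_
_X____XX_
_X_XX_X__
_XXX___XX
Generation 2: 34 live cells
(generation 2 grid is the final answer)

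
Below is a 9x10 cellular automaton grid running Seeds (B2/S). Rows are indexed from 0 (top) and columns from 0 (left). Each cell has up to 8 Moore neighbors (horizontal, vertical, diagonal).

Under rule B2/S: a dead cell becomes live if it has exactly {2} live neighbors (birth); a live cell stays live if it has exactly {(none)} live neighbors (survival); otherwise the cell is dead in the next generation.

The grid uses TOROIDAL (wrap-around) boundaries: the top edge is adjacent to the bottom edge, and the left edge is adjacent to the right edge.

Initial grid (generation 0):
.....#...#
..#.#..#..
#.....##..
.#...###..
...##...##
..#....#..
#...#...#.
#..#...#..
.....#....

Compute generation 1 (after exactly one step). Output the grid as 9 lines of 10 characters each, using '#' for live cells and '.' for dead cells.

Simulating step by step:
Generation 0 (given above): 25 live cells
Generation 1: 25 live cells
(generation 1 grid is the final answer)

Answer: ...#....#.
##.#.....#
..###.....
..##......
##........
##...#....
..#...#...
.#...##.#.
#.......##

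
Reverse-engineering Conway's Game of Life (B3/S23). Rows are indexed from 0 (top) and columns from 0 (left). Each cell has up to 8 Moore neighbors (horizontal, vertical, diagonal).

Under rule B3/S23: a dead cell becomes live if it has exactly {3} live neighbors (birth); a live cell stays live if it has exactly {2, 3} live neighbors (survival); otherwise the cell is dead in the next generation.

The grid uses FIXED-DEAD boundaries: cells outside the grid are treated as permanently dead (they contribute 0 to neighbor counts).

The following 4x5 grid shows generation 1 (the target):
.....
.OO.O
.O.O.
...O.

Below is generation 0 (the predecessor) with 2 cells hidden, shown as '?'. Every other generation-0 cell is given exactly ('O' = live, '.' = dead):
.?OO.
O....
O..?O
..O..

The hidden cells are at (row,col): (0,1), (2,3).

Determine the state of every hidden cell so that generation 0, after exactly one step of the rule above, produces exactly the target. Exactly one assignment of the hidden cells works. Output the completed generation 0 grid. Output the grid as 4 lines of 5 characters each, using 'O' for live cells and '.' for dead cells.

Hidden generation-0 cells (in order): (0,1), (2,3).
A hidden cell only influences target cells in its own 3x3 neighborhood. Try each of the 2^2 = 4 assignments, step the completed generation 0 forward once under B3/S23, and compare with the target:
  (0,1)=. (2,3)=. -> step gives (1,2)='.' but target has 'O' -> reject
  (0,1)=. (2,3)=O -> step reproduces the target at every cell -> ACCEPT
  (0,1)=O (2,3)=. -> step gives (0,1)='O' but target has '.' -> reject
  (0,1)=O (2,3)=O -> step gives (0,1)='O' but target has '.' -> reject
Unique solution: (0,1)=dead, (2,3)=live.
Check: live-neighbor counts of every cell in the completed generation 0:
12111
13343
13221
12132
Applying B3/S23 to generation 0 with these counts gives:
.....
.OO.O
.O.O.
...O.
which matches the target exactly.

Answer: ..OO.
O....
O..OO
..O..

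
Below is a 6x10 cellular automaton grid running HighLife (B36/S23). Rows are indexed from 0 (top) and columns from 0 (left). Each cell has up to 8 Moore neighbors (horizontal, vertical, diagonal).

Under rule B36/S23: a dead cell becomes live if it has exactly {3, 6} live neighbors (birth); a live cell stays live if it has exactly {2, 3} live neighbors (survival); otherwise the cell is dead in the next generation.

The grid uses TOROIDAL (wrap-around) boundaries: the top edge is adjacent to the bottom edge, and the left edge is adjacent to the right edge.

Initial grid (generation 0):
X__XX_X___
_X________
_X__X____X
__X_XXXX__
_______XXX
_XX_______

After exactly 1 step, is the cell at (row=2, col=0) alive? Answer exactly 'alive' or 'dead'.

Answer: alive

Derivation:
Simulating step by step:
Generation 0 (given above): 18 live cells
Generation 1: 33 live cells
X__X______
_XXXXX____
XXXXX_X___
X__XXXXX_X
_XXX_X_XX_
XXXX___XXX

Cell (2,0) at generation 1: 1 -> alive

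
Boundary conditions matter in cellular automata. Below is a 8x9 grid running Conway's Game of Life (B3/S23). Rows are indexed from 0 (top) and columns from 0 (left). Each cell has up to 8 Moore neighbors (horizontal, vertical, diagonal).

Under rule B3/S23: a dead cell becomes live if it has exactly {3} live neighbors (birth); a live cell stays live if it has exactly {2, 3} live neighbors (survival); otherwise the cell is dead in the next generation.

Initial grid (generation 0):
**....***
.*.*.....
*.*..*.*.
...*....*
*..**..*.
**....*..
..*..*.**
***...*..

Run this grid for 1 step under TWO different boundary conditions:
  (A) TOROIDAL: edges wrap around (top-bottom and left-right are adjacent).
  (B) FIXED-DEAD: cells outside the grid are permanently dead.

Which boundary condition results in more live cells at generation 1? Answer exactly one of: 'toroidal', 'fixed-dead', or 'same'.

Under TOROIDAL boundary, generation 1:
......***
.........
*****...*
****..**.
*****..*.
*******..
..*..*.**
..*..*...
Population = 34

Under FIXED-DEAD boundary, generation 1:
***....*.
........*
.****....
.***..***
*****..*.
*******.*
..*..*.*.
.**...**.
Population = 36

Comparison: toroidal=34, fixed-dead=36 -> fixed-dead

Answer: fixed-dead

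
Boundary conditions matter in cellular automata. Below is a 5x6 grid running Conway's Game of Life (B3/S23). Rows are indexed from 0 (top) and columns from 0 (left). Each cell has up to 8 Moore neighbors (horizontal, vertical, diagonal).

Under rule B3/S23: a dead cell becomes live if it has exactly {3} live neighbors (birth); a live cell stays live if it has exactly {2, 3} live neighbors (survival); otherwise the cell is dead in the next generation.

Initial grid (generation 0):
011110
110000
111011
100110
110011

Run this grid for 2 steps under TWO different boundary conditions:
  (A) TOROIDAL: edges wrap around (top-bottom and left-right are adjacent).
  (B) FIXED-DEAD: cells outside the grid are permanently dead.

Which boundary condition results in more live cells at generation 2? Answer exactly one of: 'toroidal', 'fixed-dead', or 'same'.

Answer: fixed-dead

Derivation:
Under TOROIDAL boundary, generation 2:
000000
000010
000000
000000
000000
Population = 1

Under FIXED-DEAD boundary, generation 2:
011000
000001
000011
011000
000010
Population = 8

Comparison: toroidal=1, fixed-dead=8 -> fixed-dead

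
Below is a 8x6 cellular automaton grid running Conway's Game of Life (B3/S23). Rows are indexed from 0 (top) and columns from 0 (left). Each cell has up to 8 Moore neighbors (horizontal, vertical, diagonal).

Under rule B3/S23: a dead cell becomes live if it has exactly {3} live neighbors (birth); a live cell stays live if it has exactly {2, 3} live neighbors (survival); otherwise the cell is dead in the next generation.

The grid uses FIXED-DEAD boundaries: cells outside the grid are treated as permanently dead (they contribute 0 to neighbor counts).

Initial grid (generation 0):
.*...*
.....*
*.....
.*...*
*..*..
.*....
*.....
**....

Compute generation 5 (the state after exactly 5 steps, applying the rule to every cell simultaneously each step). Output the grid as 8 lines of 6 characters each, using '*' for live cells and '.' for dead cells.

Simulating step by step:
Generation 0 (given above): 12 live cells
Generation 1: 10 live cells
......
......
......
**....
***...
**....
*.....
**....
Generation 2: 6 live cells
......
......
......
*.*...
..*...
..*...
......
**....
Generation 3: 4 live cells
......
......
......
.*....
..**..
......
.*....
......
Generation 4: 3 live cells
......
......
......
..*...
..*...
..*...
......
......
Generation 5: 3 live cells
(generation 5 grid is the final answer)

Answer: ......
......
......
......
.***..
......
......
......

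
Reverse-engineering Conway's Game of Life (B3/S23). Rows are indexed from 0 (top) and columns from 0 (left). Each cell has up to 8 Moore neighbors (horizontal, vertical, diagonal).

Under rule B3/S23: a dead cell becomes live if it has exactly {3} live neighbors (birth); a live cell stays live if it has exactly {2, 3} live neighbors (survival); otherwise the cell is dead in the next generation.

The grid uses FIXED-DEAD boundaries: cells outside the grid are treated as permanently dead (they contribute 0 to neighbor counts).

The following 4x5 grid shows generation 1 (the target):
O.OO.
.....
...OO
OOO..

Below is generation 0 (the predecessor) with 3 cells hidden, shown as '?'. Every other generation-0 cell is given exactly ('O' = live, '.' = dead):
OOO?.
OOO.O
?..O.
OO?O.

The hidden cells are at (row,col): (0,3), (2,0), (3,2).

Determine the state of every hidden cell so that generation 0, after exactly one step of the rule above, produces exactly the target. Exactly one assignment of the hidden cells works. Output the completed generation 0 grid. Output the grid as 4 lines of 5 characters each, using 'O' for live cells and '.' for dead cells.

Hidden generation-0 cells (in order): (0,3), (2,0), (3,2).
A hidden cell only influences target cells in its own 3x3 neighborhood. Try each of the 2^3 = 8 assignments, step the completed generation 0 forward once under B3/S23, and compare with the target:
  (0,3)=. (2,0)=. (3,2)=. -> step gives (1,0)='O' but target has '.' -> reject
  (0,3)=. (2,0)=. (3,2)=O -> step gives (1,0)='O' but target has '.' -> reject
  (0,3)=. (2,0)=O (3,2)=. -> step reproduces the target at every cell -> ACCEPT
  (0,3)=. (2,0)=O (3,2)=O -> step gives (2,3)='.' but target has 'O' -> reject
  (0,3)=O (2,0)=. (3,2)=. -> step gives (0,2)='.' but target has 'O' -> reject
  (0,3)=O (2,0)=. (3,2)=O -> step gives (0,2)='.' but target has 'O' -> reject
  (0,3)=O (2,0)=O (3,2)=. -> step gives (0,2)='.' but target has 'O' -> reject
  (0,3)=O (2,0)=O (3,2)=O -> step gives (0,2)='.' but target has 'O' -> reject
Unique solution: (0,3)=dead, (2,0)=live, (3,2)=dead.
Check: live-neighbor counts of every cell in the completed generation 0:
35331
46441
46533
22312
Applying B3/S23 to generation 0 with these counts gives:
O.OO.
.....
...OO
OOO..
which matches the target exactly.

Answer: OOO..
OOO.O
O..O.
OO.O.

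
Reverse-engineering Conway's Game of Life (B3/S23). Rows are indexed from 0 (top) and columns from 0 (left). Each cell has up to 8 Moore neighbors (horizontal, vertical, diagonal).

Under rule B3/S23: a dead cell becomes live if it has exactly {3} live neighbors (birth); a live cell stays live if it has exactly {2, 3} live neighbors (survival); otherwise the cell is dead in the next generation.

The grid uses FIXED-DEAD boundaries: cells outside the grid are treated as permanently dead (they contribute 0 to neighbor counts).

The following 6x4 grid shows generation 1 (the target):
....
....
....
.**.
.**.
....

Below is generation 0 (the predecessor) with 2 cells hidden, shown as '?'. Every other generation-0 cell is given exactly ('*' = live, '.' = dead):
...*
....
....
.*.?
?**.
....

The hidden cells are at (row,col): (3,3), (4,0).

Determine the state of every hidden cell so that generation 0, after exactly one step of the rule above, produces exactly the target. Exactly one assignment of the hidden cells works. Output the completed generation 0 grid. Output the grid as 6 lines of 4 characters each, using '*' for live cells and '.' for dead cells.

Answer: ...*
....
....
.*..
.**.
....

Derivation:
Hidden generation-0 cells (in order): (3,3), (4,0).
A hidden cell only influences target cells in its own 3x3 neighborhood. Try each of the 2^2 = 4 assignments, step the completed generation 0 forward once under B3/S23, and compare with the target:
  (3,3)=. (4,0)=. -> step reproduces the target at every cell -> ACCEPT
  (3,3)=. (4,0)=* -> step gives (3,0)='*' but target has '.' -> reject
  (3,3)=* (4,0)=. -> step gives (3,2)='.' but target has '*' -> reject
  (3,3)=* (4,0)=* -> step gives (3,0)='*' but target has '.' -> reject
Unique solution: (3,3)=dead, (4,0)=dead.
Check: live-neighbor counts of every cell in the completed generation 0:
0010
0011
1110
2231
2221
1221
Applying B3/S23 to generation 0 with these counts gives:
....
....
....
.**.
.**.
....
which matches the target exactly.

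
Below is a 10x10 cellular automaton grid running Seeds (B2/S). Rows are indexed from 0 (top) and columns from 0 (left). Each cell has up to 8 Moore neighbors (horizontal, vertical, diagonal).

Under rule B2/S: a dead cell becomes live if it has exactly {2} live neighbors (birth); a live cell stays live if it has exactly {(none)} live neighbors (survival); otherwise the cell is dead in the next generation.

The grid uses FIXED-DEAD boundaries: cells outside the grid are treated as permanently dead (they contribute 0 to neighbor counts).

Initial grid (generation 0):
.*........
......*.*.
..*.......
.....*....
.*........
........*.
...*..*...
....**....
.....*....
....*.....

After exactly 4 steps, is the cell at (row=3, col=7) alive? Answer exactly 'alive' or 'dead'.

Simulating step by step:
Generation 0 (given above): 13 live cells
Generation 1: 16 live cells
.......*..
.**....*..
.....***..
.**.......
..........
..*....*..
.......*..
...*......
...*..*...
.....*....
Generation 2: 25 live cells
.**...*.*.
.....*....
*..*....*.
.....*.*..
...*......
......*.*.
..**..*.*.
..*.*.**..
..*..*....
....*.*...
Generation 3: 26 live cells
.....*.*..
*..**.*.**
.....*.*..
..**..*.*.
....**..*.
....**...*
.*..*....*
........*.
.*........
...*......
Generation 4: 13 live cells
...*.....*
..........
.*........
.........*
..*.......
......*...
...*......
***......*
..*.......
..*.......

Cell (3,7) at generation 4: 0 -> dead

Answer: dead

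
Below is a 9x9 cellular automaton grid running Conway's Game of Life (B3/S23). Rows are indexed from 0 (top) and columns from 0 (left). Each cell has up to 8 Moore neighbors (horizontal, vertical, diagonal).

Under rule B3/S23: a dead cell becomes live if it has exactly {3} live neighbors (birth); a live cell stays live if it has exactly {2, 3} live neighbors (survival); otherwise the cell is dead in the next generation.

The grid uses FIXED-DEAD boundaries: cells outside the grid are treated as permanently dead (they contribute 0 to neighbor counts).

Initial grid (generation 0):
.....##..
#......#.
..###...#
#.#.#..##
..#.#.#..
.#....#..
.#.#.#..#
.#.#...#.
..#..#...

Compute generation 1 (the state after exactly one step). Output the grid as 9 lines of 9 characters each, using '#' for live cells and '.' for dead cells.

Answer: ......#..
...#####.
..#.#...#
..#.#..##
..#...#..
.#.##.##.
##..#.##.
.#.#..#..
..#......

Derivation:
Simulating step by step:
Generation 0 (given above): 27 live cells
Generation 1: 29 live cells
(generation 1 grid is the final answer)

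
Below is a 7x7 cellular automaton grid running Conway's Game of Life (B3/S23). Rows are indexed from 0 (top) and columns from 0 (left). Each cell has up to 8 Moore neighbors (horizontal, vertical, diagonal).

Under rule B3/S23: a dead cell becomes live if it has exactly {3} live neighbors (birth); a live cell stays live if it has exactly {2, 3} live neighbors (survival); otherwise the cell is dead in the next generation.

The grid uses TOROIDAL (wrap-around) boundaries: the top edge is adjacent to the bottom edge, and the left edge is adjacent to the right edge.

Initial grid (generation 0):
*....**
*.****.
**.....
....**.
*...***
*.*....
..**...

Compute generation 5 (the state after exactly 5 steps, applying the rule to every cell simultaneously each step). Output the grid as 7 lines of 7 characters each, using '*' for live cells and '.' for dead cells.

Simulating step by step:
Generation 0 (given above): 20 live cells
Generation 1: 22 live cells
*....*.
..****.
***....
.*..*..
**.**..
*.*.**.
*.**...
Generation 2: 17 live cells
.....*.
*.****.
*....*.
....*..
*.....*
*....*.
*.**.*.
Generation 3: 16 live cells
.....*.
.*.*.*.
.*...*.
*....*.
*....**
*...**.
.*...*.
Generation 4: 20 live cells
..*..**
..*..**
***..*.
**..**.
**.....
**..*..
.....*.
Generation 5: 18 live cells
(generation 5 grid is the final answer)

Answer: ....*..
..***..
..**...
....**.
..*.**.
**....*
**..**.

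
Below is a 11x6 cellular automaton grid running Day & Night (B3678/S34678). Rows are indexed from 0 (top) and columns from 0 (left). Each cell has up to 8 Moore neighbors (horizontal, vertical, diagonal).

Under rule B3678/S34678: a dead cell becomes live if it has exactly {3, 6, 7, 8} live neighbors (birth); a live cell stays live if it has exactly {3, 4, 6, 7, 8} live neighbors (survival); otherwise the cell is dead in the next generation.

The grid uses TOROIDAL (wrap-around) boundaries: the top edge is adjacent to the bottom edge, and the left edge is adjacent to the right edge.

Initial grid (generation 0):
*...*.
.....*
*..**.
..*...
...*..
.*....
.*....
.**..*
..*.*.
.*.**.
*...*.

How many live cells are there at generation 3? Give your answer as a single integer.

Simulating step by step:
Generation 0 (given above): 20 live cells
Generation 1: 21 live cells
......
*..*.*
.....*
....*.
..*...
..*...
.*....
****..
*.*.**
..***.
.*..*.
Generation 2: 24 live cells
*...**
....*.
*....*
......
...*..
.*....
**.*..
*.***.
**.***
*.*.*.
..*...
Generation 3: 20 live cells
...*.*
....**
......
......
......
*.....
**.***
.*...*
*..*.*
*.*.*.
*...*.
Population at generation 3: 20

Answer: 20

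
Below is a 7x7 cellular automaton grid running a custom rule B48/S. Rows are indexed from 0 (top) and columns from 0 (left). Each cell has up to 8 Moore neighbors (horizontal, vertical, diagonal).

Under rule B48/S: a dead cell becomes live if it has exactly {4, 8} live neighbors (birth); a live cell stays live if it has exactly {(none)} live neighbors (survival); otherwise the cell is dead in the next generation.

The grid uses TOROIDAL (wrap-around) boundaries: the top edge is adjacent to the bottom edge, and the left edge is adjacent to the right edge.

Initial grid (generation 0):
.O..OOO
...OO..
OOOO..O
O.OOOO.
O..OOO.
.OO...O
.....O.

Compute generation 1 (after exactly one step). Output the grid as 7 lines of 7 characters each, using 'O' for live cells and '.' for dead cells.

Simulating step by step:
Generation 0 (given above): 24 live cells
Generation 1: 7 live cells
(generation 1 grid is the final answer)

Answer: .......
.O....O
.....O.
.......
.......
....OO.
O.....O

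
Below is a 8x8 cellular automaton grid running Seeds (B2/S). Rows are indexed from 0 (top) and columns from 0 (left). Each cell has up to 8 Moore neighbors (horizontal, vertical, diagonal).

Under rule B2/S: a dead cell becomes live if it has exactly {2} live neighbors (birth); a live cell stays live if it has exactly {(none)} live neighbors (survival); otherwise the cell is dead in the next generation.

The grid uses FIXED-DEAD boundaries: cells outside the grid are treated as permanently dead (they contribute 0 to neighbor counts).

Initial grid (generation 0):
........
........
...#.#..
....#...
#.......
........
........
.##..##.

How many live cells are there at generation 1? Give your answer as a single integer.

Simulating step by step:
Generation 0 (given above): 8 live cells
Generation 1: 7 live cells
........
....#...
........
...#.#..
........
........
.##..##.
........
Population at generation 1: 7

Answer: 7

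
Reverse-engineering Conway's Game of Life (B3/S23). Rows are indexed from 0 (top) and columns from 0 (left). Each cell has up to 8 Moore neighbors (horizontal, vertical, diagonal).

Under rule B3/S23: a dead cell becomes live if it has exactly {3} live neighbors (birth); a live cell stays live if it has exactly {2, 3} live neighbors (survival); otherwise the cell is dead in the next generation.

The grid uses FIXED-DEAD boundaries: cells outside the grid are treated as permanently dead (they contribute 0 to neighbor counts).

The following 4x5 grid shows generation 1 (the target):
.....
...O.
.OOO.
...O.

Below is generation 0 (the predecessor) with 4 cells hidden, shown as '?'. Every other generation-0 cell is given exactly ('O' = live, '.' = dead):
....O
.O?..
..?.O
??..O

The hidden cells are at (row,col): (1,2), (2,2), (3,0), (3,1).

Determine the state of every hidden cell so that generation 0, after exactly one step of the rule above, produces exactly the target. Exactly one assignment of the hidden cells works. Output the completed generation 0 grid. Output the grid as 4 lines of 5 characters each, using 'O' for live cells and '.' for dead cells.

Answer: ....O
.O...
..O.O
.O..O

Derivation:
Hidden generation-0 cells (in order): (1,2), (2,2), (3,0), (3,1).
A hidden cell only influences target cells in its own 3x3 neighborhood. Try each of the 2^4 = 16 assignments, step the completed generation 0 forward once under B3/S23, and compare with the target:
  (1,2)=. (2,2)=. (3,0)=. (3,1)=. -> step gives (1,3)='.' but target has 'O' -> reject
  (1,2)=. (2,2)=. (3,0)=. (3,1)=O -> step gives (1,3)='.' but target has 'O' -> reject
  (1,2)=. (2,2)=. (3,0)=O (3,1)=. -> step gives (1,3)='.' but target has 'O' -> reject
  (1,2)=. (2,2)=. (3,0)=O (3,1)=O -> step gives (1,3)='.' but target has 'O' -> reject
  (1,2)=. (2,2)=O (3,0)=. (3,1)=. -> step gives (2,1)='.' but target has 'O' -> reject
  (1,2)=. (2,2)=O (3,0)=. (3,1)=O -> step reproduces the target at every cell -> ACCEPT
  (1,2)=. (2,2)=O (3,0)=O (3,1)=. -> step gives (2,2)='.' but target has 'O' -> reject
  (1,2)=. (2,2)=O (3,0)=O (3,1)=O -> step gives (2,0)='O' but target has '.' -> reject
  (1,2)=O (2,2)=. (3,0)=. (3,1)=. -> step gives (2,1)='.' but target has 'O' -> reject
  (1,2)=O (2,2)=. (3,0)=. (3,1)=O -> step gives (3,3)='.' but target has 'O' -> reject
  (1,2)=O (2,2)=. (3,0)=O (3,1)=. -> step gives (2,2)='.' but target has 'O' -> reject
  (1,2)=O (2,2)=. (3,0)=O (3,1)=O -> step gives (2,0)='O' but target has '.' -> reject
  (1,2)=O (2,2)=O (3,0)=. (3,1)=. -> step gives (1,1)='O' but target has '.' -> reject
  (1,2)=O (2,2)=O (3,0)=. (3,1)=O -> step gives (1,1)='O' but target has '.' -> reject
  (1,2)=O (2,2)=O (3,0)=O (3,1)=. -> step gives (1,1)='O' but target has '.' -> reject
  (1,2)=O (2,2)=O (3,0)=O (3,1)=O -> step gives (1,1)='O' but target has '.' -> reject
Unique solution: (1,2)=dead, (2,2)=live, (3,0)=dead, (3,1)=live.
Check: live-neighbor counts of every cell in the completed generation 0:
11110
11232
23231
11231
Applying B3/S23 to generation 0 with these counts gives:
.....
...O.
.OOO.
...O.
which matches the target exactly.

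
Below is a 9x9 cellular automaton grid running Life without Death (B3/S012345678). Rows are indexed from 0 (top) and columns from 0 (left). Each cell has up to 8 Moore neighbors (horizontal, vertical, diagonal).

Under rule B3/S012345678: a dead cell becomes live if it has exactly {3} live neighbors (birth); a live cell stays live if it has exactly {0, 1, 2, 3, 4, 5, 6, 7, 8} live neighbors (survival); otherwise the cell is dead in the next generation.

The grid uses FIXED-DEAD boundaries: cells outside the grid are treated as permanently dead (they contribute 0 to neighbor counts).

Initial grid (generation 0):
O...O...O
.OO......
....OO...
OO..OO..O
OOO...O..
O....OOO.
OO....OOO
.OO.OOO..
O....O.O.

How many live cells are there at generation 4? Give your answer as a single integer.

Answer: 62

Derivation:
Simulating step by step:
Generation 0 (given above): 33 live cells
Generation 1: 51 live cells
OO..O...O
.OOOOO...
O.OOOO...
OOOOOOO.O
OOO.O.O..
O.O..OOOO
OOO.O.OOO
.OO.OOO.O
OO..OO.O.
Generation 2: 57 live cells
OO..OO..O
.OOOOO...
O.OOOO...
OOOOOOOOO
OOO.O.O.O
O.O.OOOOO
OOO.O.OOO
.OO.OOO.O
OOOOOO.O.
Generation 3: 59 live cells
OO..OO..O
.OOOOOO..
O.OOOO.O.
OOOOOOOOO
OOO.O.O.O
O.O.OOOOO
OOO.O.OOO
.OO.OOO.O
OOOOOO.O.
Generation 4: 62 live cells
OO..OOO.O
.OOOOOOO.
O.OOOO.OO
OOOOOOOOO
OOO.O.O.O
O.O.OOOOO
OOO.O.OOO
.OO.OOO.O
OOOOOO.O.
Population at generation 4: 62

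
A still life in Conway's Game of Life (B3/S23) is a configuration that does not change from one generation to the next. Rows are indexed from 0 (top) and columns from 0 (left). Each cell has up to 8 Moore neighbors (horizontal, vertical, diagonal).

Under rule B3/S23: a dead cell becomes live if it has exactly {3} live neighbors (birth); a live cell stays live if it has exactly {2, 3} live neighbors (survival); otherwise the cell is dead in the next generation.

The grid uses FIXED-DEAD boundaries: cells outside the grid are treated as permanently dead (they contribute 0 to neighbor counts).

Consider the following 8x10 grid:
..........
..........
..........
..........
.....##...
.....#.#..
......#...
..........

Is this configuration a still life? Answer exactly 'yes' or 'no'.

Answer: yes

Derivation:
Compute generation 1 and compare to generation 0 (given above):
Generation 1:
..........
..........
..........
..........
.....##...
.....#.#..
......#...
..........
The grids are IDENTICAL -> still life.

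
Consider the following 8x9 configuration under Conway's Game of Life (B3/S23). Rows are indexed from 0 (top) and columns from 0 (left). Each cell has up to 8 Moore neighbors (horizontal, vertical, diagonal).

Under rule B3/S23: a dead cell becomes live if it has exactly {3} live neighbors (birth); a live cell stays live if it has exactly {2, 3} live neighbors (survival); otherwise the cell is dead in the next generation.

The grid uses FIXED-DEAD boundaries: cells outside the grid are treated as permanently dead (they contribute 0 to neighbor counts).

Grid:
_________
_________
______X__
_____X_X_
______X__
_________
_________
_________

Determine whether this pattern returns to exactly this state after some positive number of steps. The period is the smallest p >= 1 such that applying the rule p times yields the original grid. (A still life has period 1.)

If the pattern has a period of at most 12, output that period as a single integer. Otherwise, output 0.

Simulating and comparing each generation to the original:
Gen 0 (original, given above): 4 live cells
Gen 1: 4 live cells, MATCHES original -> period = 1

Answer: 1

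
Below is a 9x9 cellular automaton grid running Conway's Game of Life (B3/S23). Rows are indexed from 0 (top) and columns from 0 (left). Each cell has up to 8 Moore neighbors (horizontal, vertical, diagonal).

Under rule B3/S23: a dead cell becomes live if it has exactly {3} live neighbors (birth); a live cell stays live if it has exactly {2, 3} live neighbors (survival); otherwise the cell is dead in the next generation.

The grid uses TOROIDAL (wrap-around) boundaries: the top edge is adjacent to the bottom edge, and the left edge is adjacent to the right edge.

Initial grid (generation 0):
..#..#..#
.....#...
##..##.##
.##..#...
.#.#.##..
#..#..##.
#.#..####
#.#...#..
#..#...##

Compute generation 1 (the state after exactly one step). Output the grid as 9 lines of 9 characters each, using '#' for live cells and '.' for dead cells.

Simulating step by step:
Generation 0 (given above): 34 live cells
Generation 1: 36 live cells
(generation 1 grid is the final answer)

Answer: #...#.###
.#...#.#.
###.##..#
...#...##
##.#.#.#.
#..#.....
#.##.#...
..##.#...
#.##..##.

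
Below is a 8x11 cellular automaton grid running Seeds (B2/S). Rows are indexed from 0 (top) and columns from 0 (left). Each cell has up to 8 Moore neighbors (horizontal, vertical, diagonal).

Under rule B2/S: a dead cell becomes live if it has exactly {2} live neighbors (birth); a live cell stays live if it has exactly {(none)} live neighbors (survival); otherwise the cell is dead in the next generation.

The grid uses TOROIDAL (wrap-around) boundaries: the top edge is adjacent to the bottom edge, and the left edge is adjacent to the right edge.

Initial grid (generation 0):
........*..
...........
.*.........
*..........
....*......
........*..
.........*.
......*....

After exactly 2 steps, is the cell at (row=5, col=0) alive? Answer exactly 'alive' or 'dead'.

Answer: dead

Derivation:
Simulating step by step:
Generation 0 (given above): 7 live cells
Generation 1: 9 live cells
.......*...
...........
*..........
.*.........
...........
.........*.
.......**..
.......***.
Generation 2: 7 live cells
......*..*.
...........
.*.........
*..........
...........
.......*...
......*...*
...........

Cell (5,0) at generation 2: 0 -> dead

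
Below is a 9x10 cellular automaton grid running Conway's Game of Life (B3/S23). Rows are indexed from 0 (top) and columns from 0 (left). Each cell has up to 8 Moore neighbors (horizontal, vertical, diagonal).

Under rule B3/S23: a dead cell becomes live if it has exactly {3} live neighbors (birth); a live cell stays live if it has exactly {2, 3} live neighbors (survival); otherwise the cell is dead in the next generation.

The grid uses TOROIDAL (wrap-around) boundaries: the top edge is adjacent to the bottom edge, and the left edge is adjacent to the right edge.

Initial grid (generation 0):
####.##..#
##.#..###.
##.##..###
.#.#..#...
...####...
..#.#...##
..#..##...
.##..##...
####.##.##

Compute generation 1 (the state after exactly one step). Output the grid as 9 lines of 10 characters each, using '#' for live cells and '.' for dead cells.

Simulating step by step:
Generation 0 (given above): 46 live cells
Generation 1: 17 live cells
(generation 1 grid is the final answer)

Answer: ..........
..........
...###....
.#....#.##
......##..
..#....#..
..#.#.##..
.........#
........#.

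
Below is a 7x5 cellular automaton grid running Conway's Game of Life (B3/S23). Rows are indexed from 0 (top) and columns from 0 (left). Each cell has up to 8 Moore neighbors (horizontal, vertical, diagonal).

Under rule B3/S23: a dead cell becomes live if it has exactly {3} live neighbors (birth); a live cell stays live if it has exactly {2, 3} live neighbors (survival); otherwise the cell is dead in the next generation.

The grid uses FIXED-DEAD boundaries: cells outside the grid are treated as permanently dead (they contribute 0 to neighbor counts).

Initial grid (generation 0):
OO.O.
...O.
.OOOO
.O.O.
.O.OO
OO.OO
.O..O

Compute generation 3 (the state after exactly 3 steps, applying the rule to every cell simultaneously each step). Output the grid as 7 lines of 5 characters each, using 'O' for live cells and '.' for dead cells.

Answer: .....
.....
.....
O.O..
..OO.
.O.O.
..OO.

Derivation:
Simulating step by step:
Generation 0 (given above): 19 live cells
Generation 1: 14 live cells
..O..
O....
.O..O
OO...
.O...
OO...
OOOOO
Generation 2: 10 live cells
.....
.O...
.O...
OOO..
..O..
...O.
O.OO.
Generation 3: 8 live cells
(generation 3 grid is the final answer)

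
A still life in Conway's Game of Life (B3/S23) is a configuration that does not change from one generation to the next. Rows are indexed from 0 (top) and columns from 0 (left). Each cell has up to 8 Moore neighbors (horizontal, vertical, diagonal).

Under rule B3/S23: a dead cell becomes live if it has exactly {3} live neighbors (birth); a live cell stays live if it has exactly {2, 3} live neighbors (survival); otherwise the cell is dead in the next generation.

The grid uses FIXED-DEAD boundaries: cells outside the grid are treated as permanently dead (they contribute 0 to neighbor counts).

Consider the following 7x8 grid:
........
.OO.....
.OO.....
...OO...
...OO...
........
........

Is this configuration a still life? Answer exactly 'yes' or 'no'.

Compute generation 1 and compare to generation 0 (given above):
Generation 1:
........
.OO.....
.O......
....O...
...OO...
........
........
Cell (2,2) differs: gen0=1 vs gen1=0 -> NOT a still life.

Answer: no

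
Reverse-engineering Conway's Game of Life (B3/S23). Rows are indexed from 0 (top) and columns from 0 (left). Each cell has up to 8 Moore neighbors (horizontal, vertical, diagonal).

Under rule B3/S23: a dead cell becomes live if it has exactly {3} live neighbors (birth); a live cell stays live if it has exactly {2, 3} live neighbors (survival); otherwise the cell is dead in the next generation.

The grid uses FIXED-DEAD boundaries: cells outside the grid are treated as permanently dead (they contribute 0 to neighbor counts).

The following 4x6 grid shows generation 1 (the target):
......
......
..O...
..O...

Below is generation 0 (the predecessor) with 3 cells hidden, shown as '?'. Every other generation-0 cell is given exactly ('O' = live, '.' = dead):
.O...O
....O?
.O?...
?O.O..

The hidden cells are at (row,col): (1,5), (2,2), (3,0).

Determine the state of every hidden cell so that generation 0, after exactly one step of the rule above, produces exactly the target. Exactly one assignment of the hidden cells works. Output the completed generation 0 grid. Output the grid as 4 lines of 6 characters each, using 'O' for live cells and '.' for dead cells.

Hidden generation-0 cells (in order): (1,5), (2,2), (3,0).
A hidden cell only influences target cells in its own 3x3 neighborhood. Try each of the 2^3 = 8 assignments, step the completed generation 0 forward once under B3/S23, and compare with the target:
  (1,5)=. (2,2)=. (3,0)=. -> step reproduces the target at every cell -> ACCEPT
  (1,5)=. (2,2)=. (3,0)=O -> step gives (2,0)='O' but target has '.' -> reject
  (1,5)=. (2,2)=O (3,0)=. -> step gives (1,1)='O' but target has '.' -> reject
  (1,5)=. (2,2)=O (3,0)=O -> step gives (1,1)='O' but target has '.' -> reject
  (1,5)=O (2,2)=. (3,0)=. -> step gives (0,4)='O' but target has '.' -> reject
  (1,5)=O (2,2)=. (3,0)=O -> step gives (0,4)='O' but target has '.' -> reject
  (1,5)=O (2,2)=O (3,0)=. -> step gives (0,4)='O' but target has '.' -> reject
  (1,5)=O (2,2)=O (3,0)=O -> step gives (0,4)='O' but target has '.' -> reject
Unique solution: (1,5)=dead, (2,2)=dead, (3,0)=dead.
Check: live-neighbor counts of every cell in the completed generation 0:
101121
222112
213221
213010
Applying B3/S23 to generation 0 with these counts gives:
......
......
..O...
..O...
which matches the target exactly.

Answer: .O...O
....O.
.O....
.O.O..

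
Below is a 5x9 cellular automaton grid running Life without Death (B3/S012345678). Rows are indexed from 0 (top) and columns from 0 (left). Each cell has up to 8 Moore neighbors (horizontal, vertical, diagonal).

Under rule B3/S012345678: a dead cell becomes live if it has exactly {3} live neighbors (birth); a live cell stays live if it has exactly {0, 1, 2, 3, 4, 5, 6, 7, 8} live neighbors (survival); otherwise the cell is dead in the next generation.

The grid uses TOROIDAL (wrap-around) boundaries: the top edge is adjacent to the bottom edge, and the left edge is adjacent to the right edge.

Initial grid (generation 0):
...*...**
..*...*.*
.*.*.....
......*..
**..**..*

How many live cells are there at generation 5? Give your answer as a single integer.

Simulating step by step:
Generation 0 (given above): 14 live cells
Generation 1: 28 live cells
.********
*.**..*.*
.***...*.
.**.***..
**..***.*
Generation 2: 30 live cells
.********
*.**..*.*
.***...**
.**.***.*
**..***.*
Generation 3: 30 live cells
.********
*.**..*.*
.***...**
.**.***.*
**..***.*
Generation 4: 30 live cells
.********
*.**..*.*
.***...**
.**.***.*
**..***.*
Generation 5: 30 live cells
.********
*.**..*.*
.***...**
.**.***.*
**..***.*
Population at generation 5: 30

Answer: 30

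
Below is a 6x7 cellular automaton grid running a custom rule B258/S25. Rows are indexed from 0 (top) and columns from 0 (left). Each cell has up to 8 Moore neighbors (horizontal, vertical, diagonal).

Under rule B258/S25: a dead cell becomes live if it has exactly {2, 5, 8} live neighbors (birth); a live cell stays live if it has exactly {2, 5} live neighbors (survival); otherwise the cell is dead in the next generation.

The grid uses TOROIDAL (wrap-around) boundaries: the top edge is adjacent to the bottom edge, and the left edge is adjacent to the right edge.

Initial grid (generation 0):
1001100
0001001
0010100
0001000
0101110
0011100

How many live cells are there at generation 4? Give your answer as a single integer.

Simulating step by step:
Generation 0 (given above): 15 live cells
Generation 1: 16 live cells
0101001
1100000
0010110
0100100
0011110
1000001
Generation 2: 10 live cells
0000010
0000000
0010111
0100111
0010000
0000000
Generation 3: 10 live cells
0000000
0001000
0100010
0100010
1101101
0000000
Generation 4: 15 live cells
0000000
0010100
1000001
1001000
0100101
0111111
Population at generation 4: 15

Answer: 15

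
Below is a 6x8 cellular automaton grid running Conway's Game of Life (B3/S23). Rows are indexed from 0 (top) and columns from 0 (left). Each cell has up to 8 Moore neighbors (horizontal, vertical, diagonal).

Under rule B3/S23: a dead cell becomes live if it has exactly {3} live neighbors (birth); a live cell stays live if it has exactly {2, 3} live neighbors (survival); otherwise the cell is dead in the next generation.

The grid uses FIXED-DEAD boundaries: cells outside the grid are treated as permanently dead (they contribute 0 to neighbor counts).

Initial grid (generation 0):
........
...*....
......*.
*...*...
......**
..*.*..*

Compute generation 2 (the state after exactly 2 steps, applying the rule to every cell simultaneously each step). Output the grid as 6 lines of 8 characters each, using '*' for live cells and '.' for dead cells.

Answer: ........
........
......*.
....**.*
....*...
.....*.*

Derivation:
Simulating step by step:
Generation 0 (given above): 9 live cells
Generation 1: 9 live cells
........
........
........
.....***
...*.***
......**
Generation 2: 7 live cells
(generation 2 grid is the final answer)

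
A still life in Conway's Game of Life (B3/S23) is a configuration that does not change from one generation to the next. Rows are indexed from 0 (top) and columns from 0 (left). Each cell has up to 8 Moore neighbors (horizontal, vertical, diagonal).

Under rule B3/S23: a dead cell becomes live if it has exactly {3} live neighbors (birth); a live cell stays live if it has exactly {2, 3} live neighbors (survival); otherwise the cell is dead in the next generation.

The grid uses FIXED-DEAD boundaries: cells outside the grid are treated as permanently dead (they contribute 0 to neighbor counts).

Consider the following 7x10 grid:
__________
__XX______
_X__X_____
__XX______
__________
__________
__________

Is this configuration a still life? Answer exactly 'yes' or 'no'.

Answer: yes

Derivation:
Compute generation 1 and compare to generation 0 (given above):
Generation 1:
__________
__XX______
_X__X_____
__XX______
__________
__________
__________
The grids are IDENTICAL -> still life.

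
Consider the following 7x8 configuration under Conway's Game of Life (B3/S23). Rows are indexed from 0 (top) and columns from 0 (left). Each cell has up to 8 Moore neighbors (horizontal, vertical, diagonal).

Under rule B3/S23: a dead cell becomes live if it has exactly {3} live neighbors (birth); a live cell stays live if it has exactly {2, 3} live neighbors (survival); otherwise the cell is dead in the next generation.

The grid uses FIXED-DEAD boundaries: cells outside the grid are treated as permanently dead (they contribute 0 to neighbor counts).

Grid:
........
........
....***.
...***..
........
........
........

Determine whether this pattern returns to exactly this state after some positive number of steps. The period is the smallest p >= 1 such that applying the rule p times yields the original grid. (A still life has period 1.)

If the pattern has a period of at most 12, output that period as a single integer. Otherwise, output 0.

Simulating and comparing each generation to the original:
Gen 0 (original, given above): 6 live cells
Gen 1: 6 live cells, differs from original
Gen 2: 6 live cells, MATCHES original -> period = 2

Answer: 2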